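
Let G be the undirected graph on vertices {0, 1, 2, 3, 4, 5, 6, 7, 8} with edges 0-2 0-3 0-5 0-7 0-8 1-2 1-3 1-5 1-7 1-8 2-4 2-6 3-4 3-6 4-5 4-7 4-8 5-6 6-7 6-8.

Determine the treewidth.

4

A width-4 tree decomposition is:
Bags: B1 = {0, 1, 4, 6, 8}  B2 = {0, 1, 3, 4, 6}  B3 = {0, 1, 4, 5, 6}  B4 = {0, 1, 4, 6, 7}  B5 = {0, 1, 2, 4, 6}
Tree: B1–B2, B2–B3, B3–B4, B4–B5
Each bag holds 5 vertices, so the decomposition has width 4, which upper-bounds the treewidth. For the lower bound: the 5 vertex sets {6,8}, {1,3}, {4,5}, {0}, {7} are disjoint, each induces a connected subgraph, and every pair is joined by at least one edge of G. Contracting each set to a single vertex therefore yields K_{5} as a minor, and since treewidth is minor-monotone, tw(G) ≥ tw(K_{5}) = 4. Hence tw(G) = 4 exactly.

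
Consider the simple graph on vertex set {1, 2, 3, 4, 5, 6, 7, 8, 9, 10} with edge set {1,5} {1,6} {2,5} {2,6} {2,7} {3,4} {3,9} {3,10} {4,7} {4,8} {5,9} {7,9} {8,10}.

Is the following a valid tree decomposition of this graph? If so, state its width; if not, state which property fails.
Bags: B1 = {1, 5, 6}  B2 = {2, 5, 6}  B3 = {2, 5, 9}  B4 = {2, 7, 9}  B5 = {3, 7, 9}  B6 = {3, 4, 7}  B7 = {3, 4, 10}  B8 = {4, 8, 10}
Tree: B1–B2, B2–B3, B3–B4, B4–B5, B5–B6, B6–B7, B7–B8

Yes; width 2.

Every vertex of G appears in some bag (union = {1, 2, 3, 4, 5, 6, 7, 8, 9, 10}); every edge is covered by a bag; and for each vertex v the set of bags containing v is connected in the bag tree. The decomposition is therefore valid. The largest bag has 3 vertices, so the width is 2.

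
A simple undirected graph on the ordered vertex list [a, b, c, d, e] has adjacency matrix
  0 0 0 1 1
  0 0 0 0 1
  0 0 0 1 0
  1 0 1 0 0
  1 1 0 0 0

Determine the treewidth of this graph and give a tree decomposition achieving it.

Every bag has size at most 2, so the width is 2 − 1 = 1 and tw(G) ≤ 1. Any graph with an edge has treewidth ≥ 1, and G has the edge d–c. The upper and lower bounds meet at 1, so that is the treewidth.

Treewidth 1.
One optimal decomposition is:
Bags: B1 = {c, d}  B2 = {a, d}  B3 = {a, e}  B4 = {b, e}
Tree: B1–B2, B2–B3, B3–B4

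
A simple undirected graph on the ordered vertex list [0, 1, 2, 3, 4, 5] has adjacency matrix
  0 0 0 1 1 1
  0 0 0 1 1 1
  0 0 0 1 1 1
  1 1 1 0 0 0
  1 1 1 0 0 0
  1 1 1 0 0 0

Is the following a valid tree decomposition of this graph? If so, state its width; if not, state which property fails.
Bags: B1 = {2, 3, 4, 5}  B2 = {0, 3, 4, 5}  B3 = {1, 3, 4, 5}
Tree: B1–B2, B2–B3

Yes; width 3.

Vertex coverage: the bags together contain {0, 1, 2, 3, 4, 5}, the full vertex set. Edge coverage: each edge of G has both endpoints in at least one bag. Running intersection: for every vertex, the bags containing it form a connected subtree. All three properties hold, so this is a valid tree decomposition of width max|bag| − 1 = 3, and hence tw(G) ≤ 3.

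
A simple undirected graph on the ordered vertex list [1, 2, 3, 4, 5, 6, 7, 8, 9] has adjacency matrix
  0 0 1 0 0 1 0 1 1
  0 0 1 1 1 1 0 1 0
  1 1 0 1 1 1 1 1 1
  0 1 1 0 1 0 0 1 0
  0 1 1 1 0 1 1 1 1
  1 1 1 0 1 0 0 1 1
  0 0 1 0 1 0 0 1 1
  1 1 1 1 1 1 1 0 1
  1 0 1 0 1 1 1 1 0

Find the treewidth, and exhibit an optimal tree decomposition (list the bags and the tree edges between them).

Treewidth 4.
One optimal decomposition is:
Bags: B1 = {3, 5, 6, 8, 9}  B2 = {1, 3, 6, 8, 9}  B3 = {3, 5, 7, 8, 9}  B4 = {2, 3, 5, 6, 8}  B5 = {2, 3, 4, 5, 8}
Tree: B1–B2, B1–B3, B1–B4, B4–B5

Every bag has size at most 5, so the width is 5 − 1 = 4 and tw(G) ≤ 4. Conversely, {1, 3, 6, 8, 9} is a clique of size 5, and the vertices of any clique must share a bag in every tree decomposition; so some bag has ≥ 5 vertices and tw(G) ≥ 4. Therefore the treewidth is 4.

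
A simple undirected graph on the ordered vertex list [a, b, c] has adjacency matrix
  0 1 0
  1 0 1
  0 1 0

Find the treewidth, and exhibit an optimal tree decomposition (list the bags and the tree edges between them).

Treewidth 1.
Bags: B1 = {b, c}  B2 = {a, b}
Tree: B1–B2

Every bag has size at most 2, so the width is 2 − 1 = 1 and tw(G) ≤ 1. G has an edge, so its treewidth is at least 1. Therefore the treewidth is 1.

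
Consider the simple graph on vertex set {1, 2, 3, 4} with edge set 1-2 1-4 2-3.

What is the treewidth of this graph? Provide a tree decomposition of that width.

Treewidth 1.
One such decomposition:
Bags: B1 = {2, 3}  B2 = {1, 2}  B3 = {1, 4}
Tree: B1–B2, B2–B3

The largest bag has 2 vertices, giving width 1; this decomposition certifies tw(G) ≤ 1. Since G has at least one edge (e.g. 2–3), it is not an edgeless graph, so tw(G) ≥ 1. Therefore the treewidth is 1.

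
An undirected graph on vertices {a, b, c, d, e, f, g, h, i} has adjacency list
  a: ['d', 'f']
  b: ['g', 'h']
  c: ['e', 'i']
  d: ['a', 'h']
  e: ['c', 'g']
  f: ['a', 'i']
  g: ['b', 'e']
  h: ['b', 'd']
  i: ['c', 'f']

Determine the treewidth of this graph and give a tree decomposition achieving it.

Each bag holds 3 vertices, so the decomposition has width 2, which upper-bounds the treewidth. For the lower bound, G contains the cycle a–f–i–c–e–g–b–h–d–a, so G is not a forest; only forests have treewidth ≤ 1, hence tw(G) ≥ 2. The upper and lower bounds meet at 2, so that is the treewidth.

Treewidth 2.
One such decomposition:
Bags: B1 = {a, f, i}  B2 = {a, c, i}  B3 = {a, c, e}  B4 = {a, e, g}  B5 = {a, b, g}  B6 = {a, b, h}  B7 = {a, d, h}
Tree: B1–B2, B2–B3, B3–B4, B4–B5, B5–B6, B6–B7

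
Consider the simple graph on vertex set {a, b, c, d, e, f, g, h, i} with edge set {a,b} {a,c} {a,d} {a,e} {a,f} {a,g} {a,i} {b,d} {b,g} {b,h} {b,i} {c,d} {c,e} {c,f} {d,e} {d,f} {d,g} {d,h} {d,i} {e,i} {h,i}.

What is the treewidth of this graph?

A width-3 tree decomposition is:
Bags: B1 = {a, b, d, i}  B2 = {a, d, e, i}  B3 = {a, c, d, e}  B4 = {a, c, d, f}  B5 = {b, d, h, i}  B6 = {a, b, d, g}
Tree: B1–B2, B2–B3, B3–B4, B1–B5, B1–B6
Every bag has size at most 4, so the width is 4 − 1 = 3 and tw(G) ≤ 3. Conversely, {b, d, h, i} is a clique of size 4, and the vertices of any clique must share a bag in every tree decomposition; so some bag has ≥ 4 vertices and tw(G) ≥ 3. Therefore the treewidth is 3.

3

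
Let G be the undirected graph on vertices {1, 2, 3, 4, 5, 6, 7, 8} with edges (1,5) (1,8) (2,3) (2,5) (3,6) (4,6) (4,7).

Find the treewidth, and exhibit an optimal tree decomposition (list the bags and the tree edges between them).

Each bag holds 2 vertices, so the decomposition has width 1, which upper-bounds the treewidth. Since G has at least one edge (e.g. 7–4), it is not an edgeless graph, so tw(G) ≥ 1. The upper and lower bounds meet at 1, so that is the treewidth.

Treewidth 1.
One such decomposition:
Bags: B1 = {4, 7}  B2 = {4, 6}  B3 = {3, 6}  B4 = {2, 3}  B5 = {2, 5}  B6 = {1, 5}  B7 = {1, 8}
Tree: B1–B2, B2–B3, B3–B4, B4–B5, B5–B6, B6–B7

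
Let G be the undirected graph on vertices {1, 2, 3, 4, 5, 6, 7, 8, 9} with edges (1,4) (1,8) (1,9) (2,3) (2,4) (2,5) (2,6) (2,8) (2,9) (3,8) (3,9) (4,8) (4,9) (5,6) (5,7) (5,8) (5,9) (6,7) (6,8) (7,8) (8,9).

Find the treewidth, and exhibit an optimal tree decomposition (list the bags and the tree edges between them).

Treewidth 3.
One such decomposition:
Bags: B1 = {2, 3, 8, 9}  B2 = {2, 4, 8, 9}  B3 = {2, 5, 8, 9}  B4 = {1, 4, 8, 9}  B5 = {2, 5, 6, 8}  B6 = {5, 6, 7, 8}
Tree: B1–B2, B1–B3, B2–B4, B3–B5, B5–B6

Each bag holds 4 vertices, so the decomposition has width 3, which upper-bounds the treewidth. For the lower bound, the 4 vertices {1, 4, 8, 9} are pairwise adjacent, and any tree decomposition puts a clique entirely inside one bag — forcing width ≥ 3. Combining the bounds, tw(G) = 3.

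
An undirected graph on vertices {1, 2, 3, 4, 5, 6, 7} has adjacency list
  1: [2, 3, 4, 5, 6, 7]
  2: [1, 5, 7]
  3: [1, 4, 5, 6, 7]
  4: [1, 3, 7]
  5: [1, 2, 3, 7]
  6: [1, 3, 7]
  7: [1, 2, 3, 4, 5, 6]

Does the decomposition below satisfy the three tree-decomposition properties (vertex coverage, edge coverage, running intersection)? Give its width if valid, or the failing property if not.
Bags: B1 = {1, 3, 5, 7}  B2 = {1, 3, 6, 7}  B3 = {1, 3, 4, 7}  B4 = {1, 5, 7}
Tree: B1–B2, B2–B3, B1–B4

A tree decomposition must satisfy three properties: every vertex lies in some bag; for every edge, both endpoints lie together in some bag; and for every vertex, the bags containing it form a connected subtree. Here vertex 2 appears in no bag, so the decomposition is invalid.

No — vertex 2 appears in no bag.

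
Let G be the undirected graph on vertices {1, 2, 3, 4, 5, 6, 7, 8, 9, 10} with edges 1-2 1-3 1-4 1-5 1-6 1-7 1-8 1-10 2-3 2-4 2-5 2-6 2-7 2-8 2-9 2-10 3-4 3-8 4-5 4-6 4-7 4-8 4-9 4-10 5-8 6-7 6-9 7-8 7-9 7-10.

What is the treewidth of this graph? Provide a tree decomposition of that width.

The largest bag has 5 vertices, giving width 4; this decomposition certifies tw(G) ≤ 4. For the lower bound, the 5 vertices {1, 2, 3, 4, 8} are pairwise adjacent, and any tree decomposition puts a clique entirely inside one bag — forcing width ≥ 4. Hence tw(G) = 4 exactly.

Treewidth 4.
Bags: B1 = {1, 2, 4, 6, 7}  B2 = {1, 2, 4, 7, 8}  B3 = {1, 2, 4, 5, 8}  B4 = {1, 2, 4, 7, 10}  B5 = {2, 4, 6, 7, 9}  B6 = {1, 2, 3, 4, 8}
Tree: B1–B2, B2–B3, B2–B4, B1–B5, B2–B6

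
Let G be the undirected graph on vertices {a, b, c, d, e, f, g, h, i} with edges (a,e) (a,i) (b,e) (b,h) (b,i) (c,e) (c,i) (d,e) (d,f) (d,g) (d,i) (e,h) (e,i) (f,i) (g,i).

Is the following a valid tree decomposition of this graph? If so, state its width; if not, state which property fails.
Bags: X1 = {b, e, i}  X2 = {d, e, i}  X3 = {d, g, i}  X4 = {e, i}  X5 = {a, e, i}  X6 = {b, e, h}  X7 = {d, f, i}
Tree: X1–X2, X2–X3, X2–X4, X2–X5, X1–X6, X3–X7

No — vertex c appears in no bag.

A tree decomposition must satisfy three properties: every vertex lies in some bag; for every edge, both endpoints lie together in some bag; and for every vertex, the bags containing it form a connected subtree. Here vertex c appears in no bag, so the decomposition is invalid.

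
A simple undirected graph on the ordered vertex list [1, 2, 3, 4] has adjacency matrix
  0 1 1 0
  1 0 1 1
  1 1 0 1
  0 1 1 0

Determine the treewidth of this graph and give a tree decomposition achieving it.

Treewidth 2.
One such decomposition:
Bags: B1 = {2, 3, 4}  B2 = {1, 2, 3}
Tree: B1–B2

Each bag holds 3 vertices, so the decomposition has width 2, which upper-bounds the treewidth. For the lower bound, the 3 vertices {1, 2, 3} are pairwise adjacent, and any tree decomposition puts a clique entirely inside one bag — forcing width ≥ 2. The upper and lower bounds meet at 2, so that is the treewidth.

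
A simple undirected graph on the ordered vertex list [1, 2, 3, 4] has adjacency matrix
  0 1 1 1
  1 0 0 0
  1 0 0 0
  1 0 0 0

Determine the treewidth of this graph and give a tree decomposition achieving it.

The largest bag has 2 vertices, giving width 1; this decomposition certifies tw(G) ≤ 1. Since G has at least one edge (e.g. 3–1), it is not an edgeless graph, so tw(G) ≥ 1. Therefore the treewidth is 1.

Treewidth 1.
Bags: B1 = {1, 3}  B2 = {1, 4}  B3 = {1, 2}
Tree: B1–B2, B1–B3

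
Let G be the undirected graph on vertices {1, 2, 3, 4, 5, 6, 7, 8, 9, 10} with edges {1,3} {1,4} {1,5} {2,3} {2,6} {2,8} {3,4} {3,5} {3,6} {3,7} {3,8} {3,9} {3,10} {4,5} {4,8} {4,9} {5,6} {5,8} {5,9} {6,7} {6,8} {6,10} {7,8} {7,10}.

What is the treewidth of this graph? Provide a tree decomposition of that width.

Treewidth 3.
One such decomposition:
Bags: B1 = {3, 4, 5, 8}  B2 = {3, 5, 6, 8}  B3 = {2, 3, 6, 8}  B4 = {1, 3, 4, 5}  B5 = {3, 6, 7, 8}  B6 = {3, 6, 7, 10}  B7 = {3, 4, 5, 9}
Tree: B1–B2, B2–B3, B1–B4, B3–B5, B5–B6, B1–B7

The largest bag has 4 vertices, giving width 3; this decomposition certifies tw(G) ≤ 3. Conversely, {2, 3, 6, 8} is a clique of size 4, and the vertices of any clique must share a bag in every tree decomposition; so some bag has ≥ 4 vertices and tw(G) ≥ 3. The upper and lower bounds meet at 3, so that is the treewidth.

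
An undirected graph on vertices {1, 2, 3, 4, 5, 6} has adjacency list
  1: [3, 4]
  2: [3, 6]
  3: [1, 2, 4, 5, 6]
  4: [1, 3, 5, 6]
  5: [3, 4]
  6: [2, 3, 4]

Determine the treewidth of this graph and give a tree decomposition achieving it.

Treewidth 2.
Bags: B1 = {3, 4, 6}  B2 = {1, 3, 4}  B3 = {3, 4, 5}  B4 = {2, 3, 6}
Tree: B1–B2, B1–B3, B1–B4

Each bag holds 3 vertices, so the decomposition has width 2, which upper-bounds the treewidth. On the other hand G contains the 3-clique {2, 3, 6}. A clique must lie in a single bag of any decomposition, so no decomposition can have width below 2. Hence tw(G) = 2 exactly.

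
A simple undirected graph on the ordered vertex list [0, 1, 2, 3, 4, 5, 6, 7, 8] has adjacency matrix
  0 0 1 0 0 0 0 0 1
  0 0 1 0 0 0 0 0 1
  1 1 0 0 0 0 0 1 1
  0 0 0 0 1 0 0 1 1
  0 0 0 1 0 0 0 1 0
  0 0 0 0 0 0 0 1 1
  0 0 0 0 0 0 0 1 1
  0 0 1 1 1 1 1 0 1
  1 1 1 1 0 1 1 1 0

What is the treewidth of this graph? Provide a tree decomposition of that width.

Treewidth 2.
One such decomposition:
Bags: B1 = {2, 7, 8}  B2 = {6, 7, 8}  B3 = {0, 2, 8}  B4 = {1, 2, 8}  B5 = {5, 7, 8}  B6 = {3, 7, 8}  B7 = {3, 4, 7}
Tree: B1–B2, B1–B3, B1–B4, B2–B5, B1–B6, B6–B7

Every bag has size at most 3, so the width is 3 − 1 = 2 and tw(G) ≤ 2. Conversely, {0, 2, 8} is a clique of size 3, and the vertices of any clique must share a bag in every tree decomposition; so some bag has ≥ 3 vertices and tw(G) ≥ 2. Therefore the treewidth is 2.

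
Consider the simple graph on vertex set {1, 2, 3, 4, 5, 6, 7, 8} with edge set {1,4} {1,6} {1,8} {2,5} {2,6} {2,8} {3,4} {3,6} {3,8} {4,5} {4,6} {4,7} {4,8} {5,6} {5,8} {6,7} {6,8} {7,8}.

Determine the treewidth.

A width-3 tree decomposition is:
Bags: B1 = {4, 5, 6, 8}  B2 = {3, 4, 6, 8}  B3 = {4, 6, 7, 8}  B4 = {1, 4, 6, 8}  B5 = {2, 5, 6, 8}
Tree: B1–B2, B1–B3, B1–B4, B1–B5
Every bag has size at most 4, so the width is 4 − 1 = 3 and tw(G) ≤ 3. On the other hand G contains the 4-clique {2, 5, 6, 8}. A clique must lie in a single bag of any decomposition, so no decomposition can have width below 3. Hence tw(G) = 3 exactly.

3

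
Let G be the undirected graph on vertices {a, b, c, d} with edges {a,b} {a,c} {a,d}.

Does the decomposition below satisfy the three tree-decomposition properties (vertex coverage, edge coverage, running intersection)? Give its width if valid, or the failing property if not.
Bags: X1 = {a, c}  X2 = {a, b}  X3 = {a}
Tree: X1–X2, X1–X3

A tree decomposition must satisfy three properties: every vertex lies in some bag; for every edge, both endpoints lie together in some bag; and for every vertex, the bags containing it form a connected subtree. Here vertex d appears in no bag, so the decomposition is invalid.

No — vertex d appears in no bag.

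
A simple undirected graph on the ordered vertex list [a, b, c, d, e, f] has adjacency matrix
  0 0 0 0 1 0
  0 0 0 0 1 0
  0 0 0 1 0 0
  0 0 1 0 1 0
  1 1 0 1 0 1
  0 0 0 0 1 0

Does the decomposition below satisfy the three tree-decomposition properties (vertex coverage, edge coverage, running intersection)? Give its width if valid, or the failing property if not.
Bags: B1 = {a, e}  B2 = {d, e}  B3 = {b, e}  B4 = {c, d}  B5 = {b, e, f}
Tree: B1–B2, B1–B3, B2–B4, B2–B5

A tree decomposition must satisfy three properties: every vertex lies in some bag; for every edge, both endpoints lie together in some bag; and for every vertex, the bags containing it form a connected subtree. Here bags containing vertex b are not connected in the tree, so the decomposition is invalid.

No — bags containing vertex b are not connected in the tree.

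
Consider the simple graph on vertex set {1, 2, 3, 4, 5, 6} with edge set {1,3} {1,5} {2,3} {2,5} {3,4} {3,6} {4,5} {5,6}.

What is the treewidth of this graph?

2

A width-2 tree decomposition is:
Bags: B1 = {3, 4, 5}  B2 = {3, 5, 6}  B3 = {2, 3, 5}  B4 = {1, 3, 5}
Tree: B1–B2, B2–B3, B3–B4
Each bag holds 3 vertices, so the decomposition has width 2, which upper-bounds the treewidth. For the lower bound, G contains the cycle 4–5–6–3–4, so G is not a forest; only forests have treewidth ≤ 1, hence tw(G) ≥ 2. The upper and lower bounds meet at 2, so that is the treewidth.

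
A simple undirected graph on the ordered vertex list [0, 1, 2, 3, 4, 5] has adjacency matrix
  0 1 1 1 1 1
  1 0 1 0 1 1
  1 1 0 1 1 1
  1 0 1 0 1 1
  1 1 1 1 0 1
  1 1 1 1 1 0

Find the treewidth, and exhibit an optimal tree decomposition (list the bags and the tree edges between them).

Treewidth 4.
Bags: B1 = {0, 1, 2, 4, 5}  B2 = {0, 2, 3, 4, 5}
Tree: B1–B2

Each bag holds 5 vertices, so the decomposition has width 4, which upper-bounds the treewidth. For the lower bound, the 5 vertices {0, 1, 2, 4, 5} are pairwise adjacent, and any tree decomposition puts a clique entirely inside one bag — forcing width ≥ 4. Hence tw(G) = 4 exactly.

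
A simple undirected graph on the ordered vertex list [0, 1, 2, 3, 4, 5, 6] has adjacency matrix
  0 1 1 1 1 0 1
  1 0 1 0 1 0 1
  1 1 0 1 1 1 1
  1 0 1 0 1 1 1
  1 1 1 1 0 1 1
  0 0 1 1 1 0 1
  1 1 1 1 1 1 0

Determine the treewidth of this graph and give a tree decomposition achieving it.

Every bag has size at most 5, so the width is 5 − 1 = 4 and tw(G) ≤ 4. Conversely, {0, 1, 2, 4, 6} is a clique of size 5, and the vertices of any clique must share a bag in every tree decomposition; so some bag has ≥ 5 vertices and tw(G) ≥ 4. The upper and lower bounds meet at 4, so that is the treewidth.

Treewidth 4.
Bags: B1 = {0, 2, 3, 4, 6}  B2 = {2, 3, 4, 5, 6}  B3 = {0, 1, 2, 4, 6}
Tree: B1–B2, B1–B3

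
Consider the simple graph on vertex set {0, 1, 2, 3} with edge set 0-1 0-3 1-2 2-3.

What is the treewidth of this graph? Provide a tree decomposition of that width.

Treewidth 2.
One such decomposition:
Bags: B1 = {0, 1, 3}  B2 = {1, 2, 3}
Tree: B1–B2

The largest bag has 3 vertices, giving width 2; this decomposition certifies tw(G) ≤ 2. The edges 1–0–3–2–1 form a cycle, so G is not a tree and its treewidth is at least 2. The upper and lower bounds meet at 2, so that is the treewidth.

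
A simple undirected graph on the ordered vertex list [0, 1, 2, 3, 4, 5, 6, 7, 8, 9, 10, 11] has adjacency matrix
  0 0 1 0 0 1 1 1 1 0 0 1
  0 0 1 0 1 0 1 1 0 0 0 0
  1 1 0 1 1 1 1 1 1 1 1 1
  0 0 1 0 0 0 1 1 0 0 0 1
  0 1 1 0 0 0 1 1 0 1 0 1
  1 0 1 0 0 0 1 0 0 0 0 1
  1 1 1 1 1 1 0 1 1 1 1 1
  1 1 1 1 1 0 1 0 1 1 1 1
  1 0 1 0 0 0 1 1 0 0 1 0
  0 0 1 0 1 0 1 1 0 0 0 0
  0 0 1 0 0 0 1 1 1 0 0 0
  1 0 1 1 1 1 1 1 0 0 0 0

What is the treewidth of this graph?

A width-4 tree decomposition is:
Bags: B1 = {2, 3, 6, 7, 11}  B2 = {0, 2, 6, 7, 11}  B3 = {2, 4, 6, 7, 11}  B4 = {0, 2, 6, 7, 8}  B5 = {0, 2, 5, 6, 11}  B6 = {2, 6, 7, 8, 10}  B7 = {2, 4, 6, 7, 9}  B8 = {1, 2, 4, 6, 7}
Tree: B1–B2, B1–B3, B2–B4, B2–B5, B4–B6, B3–B7, B7–B8
Every bag has size at most 5, so the width is 5 − 1 = 4 and tw(G) ≤ 4. On the other hand G contains the 5-clique {0, 2, 5, 6, 11}. A clique must lie in a single bag of any decomposition, so no decomposition can have width below 4. The upper and lower bounds meet at 4, so that is the treewidth.

4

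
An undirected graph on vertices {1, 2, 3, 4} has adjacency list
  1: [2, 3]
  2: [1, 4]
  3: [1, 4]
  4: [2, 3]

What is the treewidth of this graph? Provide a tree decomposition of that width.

Treewidth 2.
One optimal decomposition is:
Bags: B1 = {2, 3, 4}  B2 = {1, 2, 3}
Tree: B1–B2

Each bag holds 3 vertices, so the decomposition has width 2, which upper-bounds the treewidth. Since 3–4–2–1–3 is a cycle in G, G is not acyclic. Forests are exactly the graphs of treewidth ≤ 1, so tw(G) ≥ 2. Therefore the treewidth is 2.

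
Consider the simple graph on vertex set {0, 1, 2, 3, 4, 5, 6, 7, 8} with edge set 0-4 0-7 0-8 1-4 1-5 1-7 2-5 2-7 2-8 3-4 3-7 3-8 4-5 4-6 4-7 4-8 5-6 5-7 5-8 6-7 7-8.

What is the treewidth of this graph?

A width-3 tree decomposition is:
Bags: B1 = {1, 4, 5, 7}  B2 = {4, 5, 7, 8}  B3 = {2, 5, 7, 8}  B4 = {4, 5, 6, 7}  B5 = {3, 4, 7, 8}  B6 = {0, 4, 7, 8}
Tree: B1–B2, B2–B3, B1–B4, B2–B5, B2–B6
Every bag has size at most 4, so the width is 4 − 1 = 3 and tw(G) ≤ 3. Conversely, {2, 5, 7, 8} is a clique of size 4, and the vertices of any clique must share a bag in every tree decomposition; so some bag has ≥ 4 vertices and tw(G) ≥ 3. Therefore the treewidth is 3.

3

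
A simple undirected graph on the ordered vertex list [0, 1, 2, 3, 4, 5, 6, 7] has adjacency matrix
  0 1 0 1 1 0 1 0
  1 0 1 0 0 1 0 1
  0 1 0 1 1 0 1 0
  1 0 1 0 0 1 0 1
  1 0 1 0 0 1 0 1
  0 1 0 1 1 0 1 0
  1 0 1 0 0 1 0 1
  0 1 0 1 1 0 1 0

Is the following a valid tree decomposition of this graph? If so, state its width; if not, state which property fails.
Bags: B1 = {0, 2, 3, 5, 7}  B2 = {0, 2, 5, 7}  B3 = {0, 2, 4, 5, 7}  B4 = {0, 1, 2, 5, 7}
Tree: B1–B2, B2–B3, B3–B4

No — vertex 6 appears in no bag.

A tree decomposition must satisfy three properties: every vertex lies in some bag; for every edge, both endpoints lie together in some bag; and for every vertex, the bags containing it form a connected subtree. Here vertex 6 appears in no bag, so the decomposition is invalid.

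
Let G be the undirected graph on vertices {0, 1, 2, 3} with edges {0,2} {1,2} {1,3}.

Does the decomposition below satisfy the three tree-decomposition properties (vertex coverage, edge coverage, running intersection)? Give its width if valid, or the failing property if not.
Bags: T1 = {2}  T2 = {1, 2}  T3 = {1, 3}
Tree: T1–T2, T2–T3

A tree decomposition must satisfy three properties: every vertex lies in some bag; for every edge, both endpoints lie together in some bag; and for every vertex, the bags containing it form a connected subtree. Here vertex 0 appears in no bag, so the decomposition is invalid.

No — vertex 0 appears in no bag.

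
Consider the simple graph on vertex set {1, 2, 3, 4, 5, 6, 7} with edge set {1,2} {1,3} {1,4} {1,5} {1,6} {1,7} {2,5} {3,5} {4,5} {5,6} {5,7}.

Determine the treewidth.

A width-2 tree decomposition is:
Bags: B1 = {1, 3, 5}  B2 = {1, 2, 5}  B3 = {1, 5, 7}  B4 = {1, 5, 6}  B5 = {1, 4, 5}
Tree: B1–B2, B2–B3, B3–B4, B2–B5
Each bag holds 3 vertices, so the decomposition has width 2, which upper-bounds the treewidth. Conversely, {1, 2, 5} is a clique of size 3, and the vertices of any clique must share a bag in every tree decomposition; so some bag has ≥ 3 vertices and tw(G) ≥ 2. The upper and lower bounds meet at 2, so that is the treewidth.

2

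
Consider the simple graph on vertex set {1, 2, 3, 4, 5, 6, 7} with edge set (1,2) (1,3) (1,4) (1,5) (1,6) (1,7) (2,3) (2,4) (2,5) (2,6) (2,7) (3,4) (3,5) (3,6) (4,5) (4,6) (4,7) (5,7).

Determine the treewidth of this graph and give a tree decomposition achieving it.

Treewidth 4.
Bags: B1 = {1, 2, 4, 5, 7}  B2 = {1, 2, 3, 4, 5}  B3 = {1, 2, 3, 4, 6}
Tree: B1–B2, B2–B3

Each bag holds 5 vertices, so the decomposition has width 4, which upper-bounds the treewidth. For the lower bound, the 5 vertices {1, 2, 3, 4, 5} are pairwise adjacent, and any tree decomposition puts a clique entirely inside one bag — forcing width ≥ 4. Hence tw(G) = 4 exactly.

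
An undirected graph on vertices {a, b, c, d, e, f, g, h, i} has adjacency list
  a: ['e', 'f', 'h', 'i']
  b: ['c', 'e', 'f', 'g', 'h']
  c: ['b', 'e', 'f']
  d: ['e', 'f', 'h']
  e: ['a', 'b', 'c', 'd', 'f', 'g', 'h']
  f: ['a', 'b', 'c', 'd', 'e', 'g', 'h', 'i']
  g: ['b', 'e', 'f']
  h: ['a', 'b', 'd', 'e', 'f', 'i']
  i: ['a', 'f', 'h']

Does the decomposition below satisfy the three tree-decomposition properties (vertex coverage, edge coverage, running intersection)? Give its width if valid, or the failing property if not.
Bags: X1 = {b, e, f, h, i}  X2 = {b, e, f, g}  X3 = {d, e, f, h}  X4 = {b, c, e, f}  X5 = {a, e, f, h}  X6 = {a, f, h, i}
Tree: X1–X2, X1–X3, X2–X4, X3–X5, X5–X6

No — bags containing vertex i are not connected in the tree.

A tree decomposition must satisfy three properties: every vertex lies in some bag; for every edge, both endpoints lie together in some bag; and for every vertex, the bags containing it form a connected subtree. Here bags containing vertex i are not connected in the tree, so the decomposition is invalid.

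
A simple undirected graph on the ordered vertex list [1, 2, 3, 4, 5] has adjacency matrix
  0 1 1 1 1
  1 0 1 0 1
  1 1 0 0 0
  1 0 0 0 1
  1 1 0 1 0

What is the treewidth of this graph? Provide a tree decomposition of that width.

Treewidth 2.
Bags: B1 = {1, 2, 3}  B2 = {1, 2, 5}  B3 = {1, 4, 5}
Tree: B1–B2, B2–B3

Every bag has size at most 3, so the width is 3 − 1 = 2 and tw(G) ≤ 2. On the other hand G contains the 3-clique {1, 2, 3}. A clique must lie in a single bag of any decomposition, so no decomposition can have width below 2. The upper and lower bounds meet at 2, so that is the treewidth.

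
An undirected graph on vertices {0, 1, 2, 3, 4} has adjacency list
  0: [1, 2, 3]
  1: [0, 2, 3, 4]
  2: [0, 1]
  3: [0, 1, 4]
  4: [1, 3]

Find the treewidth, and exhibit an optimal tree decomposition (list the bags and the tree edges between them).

The largest bag has 3 vertices, giving width 2; this decomposition certifies tw(G) ≤ 2. For the lower bound, the 3 vertices {0, 1, 2} are pairwise adjacent, and any tree decomposition puts a clique entirely inside one bag — forcing width ≥ 2. Hence tw(G) = 2 exactly.

Treewidth 2.
Bags: B1 = {1, 3, 4}  B2 = {0, 1, 3}  B3 = {0, 1, 2}
Tree: B1–B2, B2–B3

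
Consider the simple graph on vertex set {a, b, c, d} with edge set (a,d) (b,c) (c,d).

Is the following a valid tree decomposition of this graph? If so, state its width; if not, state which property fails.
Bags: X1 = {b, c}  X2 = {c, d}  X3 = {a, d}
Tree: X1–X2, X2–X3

Yes; width 1.

Vertex coverage: the bags together contain {a, b, c, d}, the full vertex set. Edge coverage: each edge of G has both endpoints in at least one bag. Running intersection: for every vertex, the bags containing it form a connected subtree. All three properties hold, so this is a valid tree decomposition of width max|bag| − 1 = 1, and hence tw(G) ≤ 1.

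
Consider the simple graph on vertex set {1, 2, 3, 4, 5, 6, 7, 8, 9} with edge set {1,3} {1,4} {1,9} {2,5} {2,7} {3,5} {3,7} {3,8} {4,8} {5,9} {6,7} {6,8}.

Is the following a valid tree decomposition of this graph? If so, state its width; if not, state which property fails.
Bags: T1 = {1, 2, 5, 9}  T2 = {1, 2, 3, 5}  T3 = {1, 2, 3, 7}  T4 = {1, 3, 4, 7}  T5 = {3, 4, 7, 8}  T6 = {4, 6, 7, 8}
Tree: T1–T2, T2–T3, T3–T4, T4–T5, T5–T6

Checking the three conditions: (i) the bags cover all of {1, 2, 3, 4, 5, 6, 7, 8, 9}; (ii) for each edge, some bag contains both endpoints; (iii) the bags containing any fixed vertex form a subtree. All hold, so the decomposition is valid with width 4 − 1 = 3.

Yes; width 3.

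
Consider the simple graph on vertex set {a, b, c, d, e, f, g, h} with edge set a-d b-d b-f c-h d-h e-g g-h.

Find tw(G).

A width-1 tree decomposition is:
Bags: B1 = {d, h}  B2 = {c, h}  B3 = {g, h}  B4 = {a, d}  B5 = {b, d}  B6 = {e, g}  B7 = {b, f}
Tree: B1–B2, B1–B3, B1–B4, B1–B5, B3–B6, B5–B7
Every bag has size at most 2, so the width is 2 − 1 = 1 and tw(G) ≤ 1. Since G has at least one edge (e.g. h–d), it is not an edgeless graph, so tw(G) ≥ 1. Hence tw(G) = 1 exactly.

1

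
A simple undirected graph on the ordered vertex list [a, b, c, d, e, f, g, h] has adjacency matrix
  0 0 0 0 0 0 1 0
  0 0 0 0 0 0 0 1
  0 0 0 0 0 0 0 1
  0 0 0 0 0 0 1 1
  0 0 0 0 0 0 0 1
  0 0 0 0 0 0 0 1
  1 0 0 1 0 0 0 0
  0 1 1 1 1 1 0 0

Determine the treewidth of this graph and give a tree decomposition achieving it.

Each bag holds 2 vertices, so the decomposition has width 1, which upper-bounds the treewidth. Since G has at least one edge (e.g. e–h), it is not an edgeless graph, so tw(G) ≥ 1. Combining the bounds, tw(G) = 1.

Treewidth 1.
Bags: B1 = {e, h}  B2 = {d, h}  B3 = {c, h}  B4 = {d, g}  B5 = {a, g}  B6 = {b, h}  B7 = {f, h}
Tree: B1–B2, B2–B3, B2–B4, B4–B5, B2–B6, B1–B7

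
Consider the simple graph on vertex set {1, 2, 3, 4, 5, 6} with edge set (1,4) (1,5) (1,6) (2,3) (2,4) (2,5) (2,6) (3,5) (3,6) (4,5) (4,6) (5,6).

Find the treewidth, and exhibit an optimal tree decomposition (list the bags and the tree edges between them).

Treewidth 3.
One optimal decomposition is:
Bags: B1 = {2, 4, 5, 6}  B2 = {2, 3, 5, 6}  B3 = {1, 4, 5, 6}
Tree: B1–B2, B1–B3

Each bag holds 4 vertices, so the decomposition has width 3, which upper-bounds the treewidth. On the other hand G contains the 4-clique {1, 4, 5, 6}. A clique must lie in a single bag of any decomposition, so no decomposition can have width below 3. The upper and lower bounds meet at 3, so that is the treewidth.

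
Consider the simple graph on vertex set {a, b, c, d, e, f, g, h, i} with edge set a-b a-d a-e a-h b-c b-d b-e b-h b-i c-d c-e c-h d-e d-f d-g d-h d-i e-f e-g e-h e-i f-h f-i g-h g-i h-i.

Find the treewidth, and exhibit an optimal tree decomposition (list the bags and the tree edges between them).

Treewidth 4.
One optimal decomposition is:
Bags: B1 = {d, e, g, h, i}  B2 = {b, d, e, h, i}  B3 = {a, b, d, e, h}  B4 = {d, e, f, h, i}  B5 = {b, c, d, e, h}
Tree: B1–B2, B2–B3, B1–B4, B2–B5

The largest bag has 5 vertices, giving width 4; this decomposition certifies tw(G) ≤ 4. Conversely, {d, e, g, h, i} is a clique of size 5, and the vertices of any clique must share a bag in every tree decomposition; so some bag has ≥ 5 vertices and tw(G) ≥ 4. Combining the bounds, tw(G) = 4.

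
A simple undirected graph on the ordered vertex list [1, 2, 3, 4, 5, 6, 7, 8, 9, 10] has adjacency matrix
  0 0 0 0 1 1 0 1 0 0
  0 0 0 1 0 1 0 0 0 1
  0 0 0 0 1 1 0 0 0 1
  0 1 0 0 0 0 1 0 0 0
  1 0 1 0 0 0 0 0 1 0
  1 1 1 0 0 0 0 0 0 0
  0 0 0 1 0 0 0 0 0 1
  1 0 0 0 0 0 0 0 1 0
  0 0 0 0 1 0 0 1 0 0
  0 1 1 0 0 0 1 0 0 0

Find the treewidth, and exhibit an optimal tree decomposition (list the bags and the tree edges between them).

The largest bag has 3 vertices, giving width 2; this decomposition certifies tw(G) ≤ 2. Since 9–8–1–5–9 is a cycle in G, G is not acyclic. Forests are exactly the graphs of treewidth ≤ 1, so tw(G) ≥ 2. The upper and lower bounds meet at 2, so that is the treewidth.

Treewidth 2.
Bags: B1 = {5, 8, 9}  B2 = {1, 5, 8}  B3 = {1, 3, 5}  B4 = {1, 3, 6}  B5 = {3, 6, 10}  B6 = {2, 6, 10}  B7 = {2, 7, 10}  B8 = {2, 4, 7}
Tree: B1–B2, B2–B3, B3–B4, B4–B5, B5–B6, B6–B7, B7–B8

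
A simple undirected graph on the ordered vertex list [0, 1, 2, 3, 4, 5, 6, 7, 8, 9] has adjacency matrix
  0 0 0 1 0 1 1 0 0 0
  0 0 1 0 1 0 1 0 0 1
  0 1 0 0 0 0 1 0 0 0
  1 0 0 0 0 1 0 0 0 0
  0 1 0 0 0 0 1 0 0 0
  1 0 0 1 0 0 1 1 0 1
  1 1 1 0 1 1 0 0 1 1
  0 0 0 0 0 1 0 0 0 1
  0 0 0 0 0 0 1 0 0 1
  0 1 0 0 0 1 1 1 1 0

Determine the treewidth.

2

A width-2 tree decomposition is:
Bags: B1 = {5, 6, 9}  B2 = {1, 6, 9}  B3 = {6, 8, 9}  B4 = {1, 4, 6}  B5 = {1, 2, 6}  B6 = {0, 5, 6}  B7 = {5, 7, 9}  B8 = {0, 3, 5}
Tree: B1–B2, B1–B3, B2–B4, B4–B5, B1–B6, B1–B7, B6–B8
The largest bag has 3 vertices, giving width 2; this decomposition certifies tw(G) ≤ 2. Conversely, {0, 3, 5} is a clique of size 3, and the vertices of any clique must share a bag in every tree decomposition; so some bag has ≥ 3 vertices and tw(G) ≥ 2. Combining the bounds, tw(G) = 2.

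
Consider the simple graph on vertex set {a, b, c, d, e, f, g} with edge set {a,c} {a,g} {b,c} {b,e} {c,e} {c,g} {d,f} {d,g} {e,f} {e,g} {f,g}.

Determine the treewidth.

2

A width-2 tree decomposition is:
Bags: B1 = {e, f, g}  B2 = {d, f, g}  B3 = {c, e, g}  B4 = {b, c, e}  B5 = {a, c, g}
Tree: B1–B2, B1–B3, B3–B4, B3–B5
Every bag has size at most 3, so the width is 3 − 1 = 2 and tw(G) ≤ 2. On the other hand G contains the 3-clique {a, c, g}. A clique must lie in a single bag of any decomposition, so no decomposition can have width below 2. The upper and lower bounds meet at 2, so that is the treewidth.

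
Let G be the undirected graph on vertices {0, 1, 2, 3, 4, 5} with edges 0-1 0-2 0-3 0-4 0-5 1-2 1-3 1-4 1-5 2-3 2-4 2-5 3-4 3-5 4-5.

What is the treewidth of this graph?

A width-5 tree decomposition is:
Bags: B1 = {0, 1, 2, 3, 4, 5}
Tree: (single bag)
A single bag containing all 6 vertices is trivially a valid decomposition of width 5. For the lower bound, the 6 vertices {0, 1, 2, 3, 4, 5} are pairwise adjacent, and any tree decomposition puts a clique entirely inside one bag — forcing width ≥ 5. Therefore the treewidth is 5.

5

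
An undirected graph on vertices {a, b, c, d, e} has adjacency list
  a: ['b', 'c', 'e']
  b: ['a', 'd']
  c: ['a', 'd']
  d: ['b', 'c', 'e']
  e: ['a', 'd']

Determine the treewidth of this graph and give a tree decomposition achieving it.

Treewidth 2.
One optimal decomposition is:
Bags: B1 = {a, c, d}  B2 = {a, d, e}  B3 = {a, b, d}
Tree: B1–B2, B2–B3

Every bag has size at most 3, so the width is 3 − 1 = 2 and tw(G) ≤ 2. Since a–c–d–e–a is a cycle in G, G is not acyclic. Forests are exactly the graphs of treewidth ≤ 1, so tw(G) ≥ 2. Therefore the treewidth is 2.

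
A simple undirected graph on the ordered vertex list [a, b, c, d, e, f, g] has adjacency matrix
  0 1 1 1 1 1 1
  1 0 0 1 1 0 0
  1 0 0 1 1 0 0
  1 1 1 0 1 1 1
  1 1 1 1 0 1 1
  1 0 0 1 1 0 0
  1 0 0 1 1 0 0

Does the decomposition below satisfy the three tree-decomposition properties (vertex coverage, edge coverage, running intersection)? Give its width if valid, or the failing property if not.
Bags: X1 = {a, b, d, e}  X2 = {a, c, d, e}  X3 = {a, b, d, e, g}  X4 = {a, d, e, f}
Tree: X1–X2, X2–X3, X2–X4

No — bags containing vertex b are not connected in the tree.

A tree decomposition must satisfy three properties: every vertex lies in some bag; for every edge, both endpoints lie together in some bag; and for every vertex, the bags containing it form a connected subtree. Here bags containing vertex b are not connected in the tree, so the decomposition is invalid.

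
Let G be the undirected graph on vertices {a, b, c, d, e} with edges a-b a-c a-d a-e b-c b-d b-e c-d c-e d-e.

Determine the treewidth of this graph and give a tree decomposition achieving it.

A single bag containing all 5 vertices is trivially a valid decomposition of width 4. For the lower bound, the 5 vertices {a, b, c, d, e} are pairwise adjacent, and any tree decomposition puts a clique entirely inside one bag — forcing width ≥ 4. Therefore the treewidth is 4.

Treewidth 4.
Bags: B1 = {a, b, c, d, e}
Tree: (single bag)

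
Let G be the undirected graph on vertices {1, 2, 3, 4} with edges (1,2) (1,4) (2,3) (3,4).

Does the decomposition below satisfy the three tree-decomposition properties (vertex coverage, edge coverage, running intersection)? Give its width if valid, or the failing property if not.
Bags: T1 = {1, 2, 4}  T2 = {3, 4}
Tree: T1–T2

A tree decomposition must satisfy three properties: every vertex lies in some bag; for every edge, both endpoints lie together in some bag; and for every vertex, the bags containing it form a connected subtree. Here edge (2,3) lies in no bag, so the decomposition is invalid.

No — edge (2,3) lies in no bag.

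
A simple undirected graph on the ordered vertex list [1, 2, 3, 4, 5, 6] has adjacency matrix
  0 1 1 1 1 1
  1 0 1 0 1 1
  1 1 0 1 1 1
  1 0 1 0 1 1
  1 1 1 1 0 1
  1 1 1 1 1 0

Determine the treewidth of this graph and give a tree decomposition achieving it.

Treewidth 4.
One optimal decomposition is:
Bags: B1 = {1, 2, 3, 5, 6}  B2 = {1, 3, 4, 5, 6}
Tree: B1–B2

Each bag holds 5 vertices, so the decomposition has width 4, which upper-bounds the treewidth. For the lower bound, the 5 vertices {1, 2, 3, 5, 6} are pairwise adjacent, and any tree decomposition puts a clique entirely inside one bag — forcing width ≥ 4. The upper and lower bounds meet at 4, so that is the treewidth.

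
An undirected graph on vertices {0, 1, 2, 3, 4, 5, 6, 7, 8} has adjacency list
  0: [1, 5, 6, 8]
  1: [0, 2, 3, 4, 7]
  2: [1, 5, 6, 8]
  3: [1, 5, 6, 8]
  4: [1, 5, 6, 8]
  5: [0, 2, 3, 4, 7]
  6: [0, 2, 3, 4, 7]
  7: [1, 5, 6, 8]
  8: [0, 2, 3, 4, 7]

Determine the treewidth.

A width-4 tree decomposition is:
Bags: B1 = {1, 3, 5, 6, 8}  B2 = {1, 5, 6, 7, 8}  B3 = {1, 4, 5, 6, 8}  B4 = {1, 2, 5, 6, 8}  B5 = {0, 1, 5, 6, 8}
Tree: B1–B2, B2–B3, B3–B4, B4–B5
Each bag holds 5 vertices, so the decomposition has width 4, which upper-bounds the treewidth. For the lower bound: the 5 vertex sets {1,3}, {5,7}, {4,8}, {6}, {2} are disjoint, each induces a connected subgraph, and every pair is joined by at least one edge of G. Contracting each set to a single vertex therefore yields K_{5} as a minor, and since treewidth is minor-monotone, tw(G) ≥ tw(K_{5}) = 4. The upper and lower bounds meet at 4, so that is the treewidth.

4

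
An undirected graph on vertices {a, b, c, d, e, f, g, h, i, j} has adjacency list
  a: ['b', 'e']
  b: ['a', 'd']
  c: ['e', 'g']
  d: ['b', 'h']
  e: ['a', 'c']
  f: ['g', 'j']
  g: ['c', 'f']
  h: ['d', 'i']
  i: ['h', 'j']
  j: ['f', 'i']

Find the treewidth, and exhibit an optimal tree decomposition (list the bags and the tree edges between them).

Every bag has size at most 3, so the width is 3 − 1 = 2 and tw(G) ≤ 2. The edges a–e–c–g–f–j–i–h–d–b–a form a cycle, so G is not a tree and its treewidth is at least 2. Hence tw(G) = 2 exactly.

Treewidth 2.
Bags: B1 = {a, c, e}  B2 = {a, c, g}  B3 = {a, f, g}  B4 = {a, f, j}  B5 = {a, i, j}  B6 = {a, h, i}  B7 = {a, d, h}  B8 = {a, b, d}
Tree: B1–B2, B2–B3, B3–B4, B4–B5, B5–B6, B6–B7, B7–B8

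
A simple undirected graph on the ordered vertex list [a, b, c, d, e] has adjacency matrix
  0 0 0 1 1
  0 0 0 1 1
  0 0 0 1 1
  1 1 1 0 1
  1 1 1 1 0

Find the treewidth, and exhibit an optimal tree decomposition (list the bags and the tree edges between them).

Treewidth 2.
Bags: B1 = {b, d, e}  B2 = {c, d, e}  B3 = {a, d, e}
Tree: B1–B2, B1–B3

The largest bag has 3 vertices, giving width 2; this decomposition certifies tw(G) ≤ 2. Conversely, {c, d, e} is a clique of size 3, and the vertices of any clique must share a bag in every tree decomposition; so some bag has ≥ 3 vertices and tw(G) ≥ 2. Therefore the treewidth is 2.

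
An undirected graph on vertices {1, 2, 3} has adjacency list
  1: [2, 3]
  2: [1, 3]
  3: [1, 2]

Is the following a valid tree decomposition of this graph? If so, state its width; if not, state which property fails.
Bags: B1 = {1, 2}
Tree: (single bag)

No — vertex 3 appears in no bag.

A tree decomposition must satisfy three properties: every vertex lies in some bag; for every edge, both endpoints lie together in some bag; and for every vertex, the bags containing it form a connected subtree. Here vertex 3 appears in no bag, so the decomposition is invalid.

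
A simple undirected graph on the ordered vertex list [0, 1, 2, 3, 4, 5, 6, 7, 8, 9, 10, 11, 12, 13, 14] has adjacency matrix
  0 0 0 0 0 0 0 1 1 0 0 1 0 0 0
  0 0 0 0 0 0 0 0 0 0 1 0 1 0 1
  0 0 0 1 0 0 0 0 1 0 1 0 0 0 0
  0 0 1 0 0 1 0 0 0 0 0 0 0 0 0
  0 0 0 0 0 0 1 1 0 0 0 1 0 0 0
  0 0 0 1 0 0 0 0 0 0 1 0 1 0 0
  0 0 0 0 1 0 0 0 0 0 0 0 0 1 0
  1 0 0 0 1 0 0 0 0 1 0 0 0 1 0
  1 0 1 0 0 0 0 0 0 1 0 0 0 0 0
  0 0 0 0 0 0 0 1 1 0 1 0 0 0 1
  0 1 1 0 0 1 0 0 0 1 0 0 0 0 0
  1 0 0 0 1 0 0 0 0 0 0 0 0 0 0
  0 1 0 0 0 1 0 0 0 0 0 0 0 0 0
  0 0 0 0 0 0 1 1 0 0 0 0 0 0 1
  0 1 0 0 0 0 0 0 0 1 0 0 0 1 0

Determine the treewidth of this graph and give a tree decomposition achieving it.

Every bag has size at most 4, so the width is 4 − 1 = 3 and tw(G) ≤ 3. For the lower bound: the 4 vertex sets {3,5,12}, {2}, {10}, {1,8,9,14} are disjoint, each induces a connected subgraph, and every pair is joined by at least one edge of G. Contracting each set to a single vertex therefore yields K_{4} as a minor, and since treewidth is minor-monotone, tw(G) ≥ tw(K_{4}) = 3. Combining the bounds, tw(G) = 3.

Treewidth 3.
One such decomposition:
Bags: B1 = {2, 3, 5, 12}  B2 = {2, 5, 10, 12}  B3 = {1, 2, 10, 12}  B4 = {1, 2, 8, 10}  B5 = {1, 8, 9, 10}  B6 = {1, 8, 9, 14}  B7 = {0, 8, 9, 14}  B8 = {0, 7, 9, 14}  B9 = {0, 7, 13, 14}  B10 = {0, 7, 11, 13}  B11 = {4, 7, 11, 13}  B12 = {4, 6, 11, 13}
Tree: B1–B2, B2–B3, B3–B4, B4–B5, B5–B6, B6–B7, B7–B8, B8–B9, B9–B10, B10–B11, B11–B12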